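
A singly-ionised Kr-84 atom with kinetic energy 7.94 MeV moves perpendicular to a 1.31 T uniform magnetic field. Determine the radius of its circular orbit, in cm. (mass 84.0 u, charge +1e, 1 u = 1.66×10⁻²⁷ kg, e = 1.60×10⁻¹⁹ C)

r ≈ 284 cm

Convert the energy: K = 7.94 MeV = 1.27×10^-12 J.
v = √(2K/m) = √(2·1.27×10^-12/1.39×10^-25) = 4.27×10^6 m/s.
r = mv/(qB) = (1.39×10^-25)(4.27×10^6) / [(1×1.60×10^-19)(1.31)] = 2.84 m.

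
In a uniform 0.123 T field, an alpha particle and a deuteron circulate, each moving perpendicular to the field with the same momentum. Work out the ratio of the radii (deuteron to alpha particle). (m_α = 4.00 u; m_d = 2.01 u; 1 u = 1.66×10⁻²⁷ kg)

r = p/(qB) ⇒ at equal p, r ∝ 1/q.
r_{deuteron}/r_{alpha particle} = 2.00.

ratio ≈ 2.00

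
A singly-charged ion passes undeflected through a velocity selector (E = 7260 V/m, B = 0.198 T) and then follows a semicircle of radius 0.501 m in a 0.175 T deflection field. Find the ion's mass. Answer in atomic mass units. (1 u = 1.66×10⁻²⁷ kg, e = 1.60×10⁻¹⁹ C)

m ≈ 230 u

v = E/B₁ = 3.67×10^4 m/s.
From r = mv/(qB₂), m = qB₂r/v = (1×1.60×10^-19)(0.175)(0.501) / (3.67×10^4) = 3.83×10^-25 kg.
In atomic mass units: m = 3.83×10^-25 / 1.66×10^-27 = 230 u.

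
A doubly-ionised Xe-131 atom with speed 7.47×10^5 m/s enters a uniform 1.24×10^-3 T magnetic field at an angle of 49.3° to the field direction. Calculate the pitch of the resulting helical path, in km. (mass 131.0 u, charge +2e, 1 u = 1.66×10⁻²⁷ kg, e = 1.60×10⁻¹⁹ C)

The velocity component along B is v∥ = v cos49.3° = 4.87×10^5 m/s.
The cyclotron period T = 2πm/(qB) = 3.44×10^-3 s is set by m, q, B alone.
Pitch = v∥·T = (4.87×10^5)(3.44×10^-3) = 1680 m.

pitch ≈ 1.68 km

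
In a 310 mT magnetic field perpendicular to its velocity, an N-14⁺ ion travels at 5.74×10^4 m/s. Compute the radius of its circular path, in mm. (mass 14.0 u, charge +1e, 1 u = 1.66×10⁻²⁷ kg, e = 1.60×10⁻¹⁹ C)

The magnetic force provides the centripetal force: qvB = mv²/r, so r = mv/(qB).
r = (2.32×10^-26 kg)(5.74×10^4 m/s) / [(1×1.60×10^-19 C)(0.310 T)] = 0.0269 m.

r ≈ 26.9 mm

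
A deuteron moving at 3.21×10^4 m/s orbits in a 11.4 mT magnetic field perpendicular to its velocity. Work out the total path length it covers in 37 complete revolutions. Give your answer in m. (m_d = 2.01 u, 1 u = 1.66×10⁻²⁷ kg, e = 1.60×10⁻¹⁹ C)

r = mv/(qB) = 0.0587 m, so one revolution covers 2πr = 0.369 m.
In 37 revolutions: L = 37·2πr = 13.7 m.

L ≈ 13.7 m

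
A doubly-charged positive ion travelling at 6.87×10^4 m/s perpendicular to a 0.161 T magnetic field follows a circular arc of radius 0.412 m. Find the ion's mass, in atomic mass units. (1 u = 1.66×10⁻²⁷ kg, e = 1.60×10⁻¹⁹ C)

qvB = mv²/r ⇒ m = qBr/v.
m = (2×1.60×10^-19)(0.161)(0.412) / (6.87×10^4) = 3.09×10^-25 kg = 186 u.

m ≈ 186 u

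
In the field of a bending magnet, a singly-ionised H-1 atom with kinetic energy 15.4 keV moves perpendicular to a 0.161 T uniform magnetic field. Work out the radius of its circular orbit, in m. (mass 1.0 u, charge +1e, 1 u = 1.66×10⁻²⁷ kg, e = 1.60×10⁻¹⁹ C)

r ≈ 0.111 m

Convert the energy: K = 15.4 keV = 2.46×10^-15 J.
v = √(2K/m) = √(2·2.46×10^-15/1.66×10^-27) = 1.72×10^6 m/s.
r = mv/(qB) = (1.66×10^-27)(1.72×10^6) / [(1×1.60×10^-19)(0.161)] = 0.111 m.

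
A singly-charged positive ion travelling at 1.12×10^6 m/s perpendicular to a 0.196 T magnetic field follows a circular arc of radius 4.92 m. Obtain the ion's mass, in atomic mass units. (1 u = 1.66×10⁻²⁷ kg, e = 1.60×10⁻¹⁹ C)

m ≈ 83.0 u

qvB = mv²/r ⇒ m = qBr/v.
m = (1×1.60×10^-19)(0.196)(4.92) / (1.12×10^6) = 1.38×10^-25 kg = 83.0 u.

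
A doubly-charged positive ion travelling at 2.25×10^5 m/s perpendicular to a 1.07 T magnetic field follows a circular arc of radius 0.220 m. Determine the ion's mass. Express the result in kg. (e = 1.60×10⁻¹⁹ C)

qvB = mv²/r ⇒ m = qBr/v.
m = (2×1.60×10^-19)(1.07)(0.220) / (2.25×10^5) = 3.35×10^-25 kg.

m ≈ 3.35×10^-25 kg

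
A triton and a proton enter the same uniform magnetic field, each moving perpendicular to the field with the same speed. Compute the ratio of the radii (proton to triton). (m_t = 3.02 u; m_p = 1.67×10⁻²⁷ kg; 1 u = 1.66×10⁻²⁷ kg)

r = mv/(qB) ⇒ at equal v, r ∝ m/q.
r_{proton}/r_{triton} = 0.333.

ratio ≈ 0.333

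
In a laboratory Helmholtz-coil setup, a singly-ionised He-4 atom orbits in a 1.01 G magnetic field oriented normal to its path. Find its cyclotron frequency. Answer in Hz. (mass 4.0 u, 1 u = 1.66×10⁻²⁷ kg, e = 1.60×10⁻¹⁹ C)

f ≈ 387 Hz

f = qB/(2πm) = (1×1.60×10^-19)(1.01×10^-4) / [2π(6.64×10^-27)] = 387 Hz.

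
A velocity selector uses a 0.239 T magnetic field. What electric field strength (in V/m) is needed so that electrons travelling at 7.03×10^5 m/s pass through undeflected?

E ≈ 1.68×10^5 V/m

qE = qvB ⇒ E = vB = (7.03×10^5)(0.239) = 1.68×10^5 V/m.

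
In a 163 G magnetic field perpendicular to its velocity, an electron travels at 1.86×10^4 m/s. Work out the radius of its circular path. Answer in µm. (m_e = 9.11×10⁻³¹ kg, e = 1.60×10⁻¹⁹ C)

The magnetic force provides the centripetal force: qvB = mv²/r, so r = mv/(qB).
r = (9.11×10^-31 kg)(1.86×10^4 m/s) / [(1×1.60×10^-19 C)(0.0163 T)] = 6.50×10^-6 m.

r ≈ 6.50 µm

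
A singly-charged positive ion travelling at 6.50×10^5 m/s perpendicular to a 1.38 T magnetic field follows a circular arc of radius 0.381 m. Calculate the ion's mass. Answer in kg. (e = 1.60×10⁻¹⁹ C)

qvB = mv²/r ⇒ m = qBr/v.
m = (1×1.60×10^-19)(1.38)(0.381) / (6.50×10^5) = 1.29×10^-25 kg.

m ≈ 1.29×10^-25 kg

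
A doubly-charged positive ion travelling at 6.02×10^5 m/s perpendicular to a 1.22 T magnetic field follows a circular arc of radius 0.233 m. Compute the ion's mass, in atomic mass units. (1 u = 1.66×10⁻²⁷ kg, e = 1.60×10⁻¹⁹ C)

qvB = mv²/r ⇒ m = qBr/v.
m = (2×1.60×10^-19)(1.22)(0.233) / (6.02×10^5) = 1.51×10^-25 kg = 91.0 u.

m ≈ 91.0 u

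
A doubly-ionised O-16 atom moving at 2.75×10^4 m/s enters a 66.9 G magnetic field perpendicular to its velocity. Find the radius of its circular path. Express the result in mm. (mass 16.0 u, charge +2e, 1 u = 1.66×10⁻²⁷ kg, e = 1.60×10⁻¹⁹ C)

r ≈ 341 mm

The magnetic force provides the centripetal force: qvB = mv²/r, so r = mv/(qB).
r = (2.66×10^-26 kg)(2.75×10^4 m/s) / [(2×1.60×10^-19 C)(6.69×10^-3 T)] = 0.341 m.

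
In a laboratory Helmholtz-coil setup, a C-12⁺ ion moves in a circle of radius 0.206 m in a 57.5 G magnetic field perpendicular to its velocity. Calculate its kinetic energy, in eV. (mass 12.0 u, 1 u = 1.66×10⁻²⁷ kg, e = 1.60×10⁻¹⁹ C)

v = qBr/m = (1×1.60×10^-19)(5.75×10^-3)(0.206) / (1.99×10^-26) = 9510 m/s.
K = ½mv² = 0.5·(1.99×10^-26)·(9510)² = 9.02×10^-19 J = 5.63 eV.

K ≈ 5.63 eV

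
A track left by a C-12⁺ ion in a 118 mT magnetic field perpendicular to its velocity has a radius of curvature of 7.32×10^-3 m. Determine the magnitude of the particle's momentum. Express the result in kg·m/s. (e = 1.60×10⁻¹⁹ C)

p ≈ 1.38×10^-22 kg·m/s

Since qvB = mv²/r, the momentum p = mv = qBr.
p = (1×1.60×10^-19)(0.118)(7.32×10^-3) = 1.38×10^-22 kg·m/s.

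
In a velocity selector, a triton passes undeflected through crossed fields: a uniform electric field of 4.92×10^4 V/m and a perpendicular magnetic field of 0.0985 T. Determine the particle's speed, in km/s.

For zero net force, qE = qvB, so v = E/B.
v = (4.92×10^4) / (0.0985) = 4.99×10^5 m/s.

v ≈ 499 km/s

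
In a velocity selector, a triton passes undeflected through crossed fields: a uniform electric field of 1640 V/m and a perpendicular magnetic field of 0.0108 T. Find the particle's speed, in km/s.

For zero net force, qE = qvB, so v = E/B.
v = (1640) / (0.0108) = 1.52×10^5 m/s.

v ≈ 152 km/s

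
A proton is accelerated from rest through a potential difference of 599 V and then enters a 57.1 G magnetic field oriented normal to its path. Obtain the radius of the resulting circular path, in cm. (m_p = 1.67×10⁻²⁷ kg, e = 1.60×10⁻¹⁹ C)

r ≈ 61.9 cm

The kinetic energy gained is K = qV = (1×1.60×10^-19)(599) = 9.58×10^-17 J.
v = √(2K/m) = 3.39×10^5 m/s.
r = mv/(qB) = (1.67×10^-27)(3.39×10^5) / [(1×1.60×10^-19)(5.71×10^-3)] = 0.619 m.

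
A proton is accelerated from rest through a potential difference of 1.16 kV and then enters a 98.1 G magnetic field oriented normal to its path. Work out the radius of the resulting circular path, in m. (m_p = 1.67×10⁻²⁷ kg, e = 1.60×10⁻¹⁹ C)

The kinetic energy gained is K = qV = (1×1.60×10^-19)(1160) = 1.86×10^-16 J.
v = √(2K/m) = 4.71×10^5 m/s.
r = mv/(qB) = (1.67×10^-27)(4.71×10^5) / [(1×1.60×10^-19)(9.81×10^-3)] = 0.502 m.

r ≈ 0.502 m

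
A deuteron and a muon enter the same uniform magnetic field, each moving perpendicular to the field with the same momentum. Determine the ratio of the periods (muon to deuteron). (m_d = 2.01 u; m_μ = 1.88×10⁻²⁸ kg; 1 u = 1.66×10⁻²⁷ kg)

ratio ≈ 0.0563

T = 2πm/(qB) is independent of speed, so T₂/T₁ = (m₂/q₂)/(m₁/q₁).
T_{muon}/T_{deuteron} = (1.88×10^-28/1e) / (3.34×10^-27/1e) = 0.0563.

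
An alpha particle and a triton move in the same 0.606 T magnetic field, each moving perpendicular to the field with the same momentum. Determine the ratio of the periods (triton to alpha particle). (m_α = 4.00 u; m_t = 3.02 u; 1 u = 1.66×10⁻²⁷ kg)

T = 2πm/(qB) is independent of speed, so T₂/T₁ = (m₂/q₂)/(m₁/q₁).
T_{triton}/T_{alpha particle} = (5.01×10^-27/1e) / (6.64×10^-27/2e) = 1.51.

ratio ≈ 1.51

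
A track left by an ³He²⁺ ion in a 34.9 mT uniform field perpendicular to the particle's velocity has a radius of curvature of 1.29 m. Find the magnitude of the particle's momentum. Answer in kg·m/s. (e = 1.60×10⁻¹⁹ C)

p ≈ 1.44×10^-20 kg·m/s

Since qvB = mv²/r, the momentum p = mv = qBr.
p = (2×1.60×10^-19)(0.0349)(1.29) = 1.44×10^-20 kg·m/s.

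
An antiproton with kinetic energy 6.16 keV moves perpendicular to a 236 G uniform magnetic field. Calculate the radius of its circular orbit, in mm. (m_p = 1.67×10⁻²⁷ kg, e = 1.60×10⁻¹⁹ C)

r ≈ 480 mm

Convert the energy: K = 6.16 keV = 9.86×10^-16 J.
v = √(2K/m) = √(2·9.86×10^-16/1.67×10^-27) = 1.09×10^6 m/s.
r = mv/(qB) = (1.67×10^-27)(1.09×10^6) / [(1×1.60×10^-19)(0.0236)] = 0.480 m.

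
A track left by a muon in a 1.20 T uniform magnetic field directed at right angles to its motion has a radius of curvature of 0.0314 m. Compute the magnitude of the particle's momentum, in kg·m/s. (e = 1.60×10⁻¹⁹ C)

p ≈ 6.03×10^-21 kg·m/s

Since qvB = mv²/r, the momentum p = mv = qBr.
p = (1×1.60×10^-19)(1.20)(0.0314) = 6.03×10^-21 kg·m/s.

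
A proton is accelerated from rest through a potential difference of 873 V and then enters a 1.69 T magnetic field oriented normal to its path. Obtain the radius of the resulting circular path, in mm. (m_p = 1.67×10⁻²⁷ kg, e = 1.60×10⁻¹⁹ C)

The kinetic energy gained is K = qV = (1×1.60×10^-19)(873) = 1.40×10^-16 J.
v = √(2K/m) = 4.09×10^5 m/s.
r = mv/(qB) = (1.67×10^-27)(4.09×10^5) / [(1×1.60×10^-19)(1.69)] = 2.53×10^-3 m.

r ≈ 2.53 mm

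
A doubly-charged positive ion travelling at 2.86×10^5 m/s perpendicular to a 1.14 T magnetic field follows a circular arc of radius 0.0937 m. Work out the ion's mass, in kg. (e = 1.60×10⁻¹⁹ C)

m ≈ 1.20×10^-25 kg

qvB = mv²/r ⇒ m = qBr/v.
m = (2×1.60×10^-19)(1.14)(0.0937) / (2.86×10^5) = 1.20×10^-25 kg.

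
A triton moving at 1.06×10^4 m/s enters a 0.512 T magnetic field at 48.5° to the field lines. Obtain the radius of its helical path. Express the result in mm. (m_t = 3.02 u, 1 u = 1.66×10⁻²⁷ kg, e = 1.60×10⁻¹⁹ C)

Only the perpendicular component v⊥ = v sin48.5° = 7940 m/s is bent by the field.
r = m v⊥ /(qB) = (5.01×10^-27)(7940) / [(1×1.60×10^-19)(0.512)] = 4.86×10^-4 m.

r ≈ 0.486 mm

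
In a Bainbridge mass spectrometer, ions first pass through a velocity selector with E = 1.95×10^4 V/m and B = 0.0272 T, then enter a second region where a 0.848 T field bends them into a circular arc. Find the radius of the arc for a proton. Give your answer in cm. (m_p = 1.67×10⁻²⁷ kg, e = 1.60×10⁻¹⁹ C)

r ≈ 0.882 cm

The selector passes v = E/B = 1.95×10^4/0.0272 = 7.17×10^5 m/s.
In the deflection region, r = mv/(qB₂) = (1.67×10^-27)(7.17×10^5) / [(1×1.60×10^-19)(0.848)] = 8.82×10^-3 m.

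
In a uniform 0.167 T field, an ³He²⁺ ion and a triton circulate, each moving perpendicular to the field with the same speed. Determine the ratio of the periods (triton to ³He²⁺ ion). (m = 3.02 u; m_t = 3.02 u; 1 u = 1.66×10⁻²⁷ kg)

ratio ≈ 2.00

T = 2πm/(qB) is independent of speed, so T₂/T₁ = (m₂/q₂)/(m₁/q₁).
T_{triton}/T_{³He²⁺ ion} = (5.01×10^-27/1e) / (5.01×10^-27/2e) = 2.00.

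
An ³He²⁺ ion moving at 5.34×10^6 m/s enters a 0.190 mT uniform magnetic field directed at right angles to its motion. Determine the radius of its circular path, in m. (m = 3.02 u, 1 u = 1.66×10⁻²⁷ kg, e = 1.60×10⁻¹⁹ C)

r ≈ 440 m

The magnetic force provides the centripetal force: qvB = mv²/r, so r = mv/(qB).
r = (5.01×10^-27 kg)(5.34×10^6 m/s) / [(2×1.60×10^-19 C)(1.90×10^-4 T)] = 440 m.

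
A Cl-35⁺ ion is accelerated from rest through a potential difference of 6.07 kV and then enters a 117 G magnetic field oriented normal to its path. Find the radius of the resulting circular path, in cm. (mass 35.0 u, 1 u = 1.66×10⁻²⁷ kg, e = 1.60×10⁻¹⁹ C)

r ≈ 567 cm

The kinetic energy gained is K = qV = (1×1.60×10^-19)(6070) = 9.71×10^-16 J.
v = √(2K/m) = 1.83×10^5 m/s.
r = mv/(qB) = (5.81×10^-26)(1.83×10^5) / [(1×1.60×10^-19)(0.0117)] = 5.67 m.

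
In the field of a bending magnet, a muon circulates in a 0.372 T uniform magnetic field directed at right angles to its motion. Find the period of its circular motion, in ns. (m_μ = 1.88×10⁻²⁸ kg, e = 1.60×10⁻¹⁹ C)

The cyclotron period is independent of speed: T = 2πm/(qB).
T = 2π(1.88×10^-28) / [(1×1.60×10^-19)(0.372)] = 1.98×10^-8 s.

T ≈ 19.8 ns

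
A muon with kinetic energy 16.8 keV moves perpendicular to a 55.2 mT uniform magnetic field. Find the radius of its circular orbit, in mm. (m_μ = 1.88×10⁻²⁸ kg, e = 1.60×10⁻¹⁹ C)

Convert the energy: K = 16.8 keV = 2.69×10^-15 J.
v = √(2K/m) = √(2·2.69×10^-15/1.88×10^-28) = 5.35×10^6 m/s.
r = mv/(qB) = (1.88×10^-28)(5.35×10^6) / [(1×1.60×10^-19)(0.0552)] = 0.114 m.

r ≈ 114 mm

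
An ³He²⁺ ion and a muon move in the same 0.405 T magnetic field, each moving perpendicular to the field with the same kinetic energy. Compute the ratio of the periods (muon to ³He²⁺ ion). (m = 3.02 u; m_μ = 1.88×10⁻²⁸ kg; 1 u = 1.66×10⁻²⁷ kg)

ratio ≈ 0.0750

T = 2πm/(qB) is independent of speed, so T₂/T₁ = (m₂/q₂)/(m₁/q₁).
T_{muon}/T_{³He²⁺ ion} = (1.88×10^-28/1e) / (5.01×10^-27/2e) = 0.0750.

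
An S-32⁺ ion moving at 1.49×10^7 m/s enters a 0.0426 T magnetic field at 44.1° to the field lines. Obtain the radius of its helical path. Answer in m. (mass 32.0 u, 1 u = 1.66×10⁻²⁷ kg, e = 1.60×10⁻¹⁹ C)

Only the perpendicular component v⊥ = v sin44.1° = 1.04×10^7 m/s is bent by the field.
r = m v⊥ /(qB) = (5.31×10^-26)(1.04×10^7) / [(1×1.60×10^-19)(0.0426)] = 80.8 m.

r ≈ 80.8 m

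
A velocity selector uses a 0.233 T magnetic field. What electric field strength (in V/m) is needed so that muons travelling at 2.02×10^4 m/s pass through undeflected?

E ≈ 4710 V/m

qE = qvB ⇒ E = vB = (2.02×10^4)(0.233) = 4710 V/m.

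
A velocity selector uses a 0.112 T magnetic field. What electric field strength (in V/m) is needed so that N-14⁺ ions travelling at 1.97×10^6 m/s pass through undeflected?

qE = qvB ⇒ E = vB = (1.97×10^6)(0.112) = 2.21×10^5 V/m.

E ≈ 2.21×10^5 V/m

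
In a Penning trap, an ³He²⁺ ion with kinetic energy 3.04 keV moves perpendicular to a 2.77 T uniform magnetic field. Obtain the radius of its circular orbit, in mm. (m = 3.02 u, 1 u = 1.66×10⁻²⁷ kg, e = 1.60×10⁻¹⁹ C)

Convert the energy: K = 3.04 keV = 4.86×10^-16 J.
v = √(2K/m) = √(2·4.86×10^-16/5.01×10^-27) = 4.41×10^5 m/s.
r = mv/(qB) = (5.01×10^-27)(4.41×10^5) / [(2×1.60×10^-19)(2.77)] = 2.49×10^-3 m.

r ≈ 2.49 mm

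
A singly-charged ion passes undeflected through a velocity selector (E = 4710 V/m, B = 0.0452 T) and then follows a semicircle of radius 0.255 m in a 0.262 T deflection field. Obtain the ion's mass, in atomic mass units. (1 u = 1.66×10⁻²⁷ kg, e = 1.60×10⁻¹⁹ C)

v = E/B₁ = 1.04×10^5 m/s.
From r = mv/(qB₂), m = qB₂r/v = (1×1.60×10^-19)(0.262)(0.255) / (1.04×10^5) = 1.03×10^-25 kg.
In atomic mass units: m = 1.03×10^-25 / 1.66×10^-27 = 61.8 u.

m ≈ 61.8 u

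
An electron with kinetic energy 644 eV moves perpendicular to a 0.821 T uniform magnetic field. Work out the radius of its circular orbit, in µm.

Convert the energy: K = 644 eV = 1.03×10^-16 J.
v = √(2K/m) = √(2·1.03×10^-16/9.11×10^-31) = 1.50×10^7 m/s.
r = mv/(qB) = (9.11×10^-31)(1.50×10^7) / [(1×1.60×10^-19)(0.821)] = 1.04×10^-4 m.

r ≈ 104 µm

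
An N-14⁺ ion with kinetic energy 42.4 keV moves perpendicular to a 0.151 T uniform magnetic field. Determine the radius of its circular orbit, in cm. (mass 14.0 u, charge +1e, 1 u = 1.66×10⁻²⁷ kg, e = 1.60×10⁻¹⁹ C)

r ≈ 73.5 cm

Convert the energy: K = 42.4 keV = 6.78×10^-15 J.
v = √(2K/m) = √(2·6.78×10^-15/2.32×10^-26) = 7.64×10^5 m/s.
r = mv/(qB) = (2.32×10^-26)(7.64×10^5) / [(1×1.60×10^-19)(0.151)] = 0.735 m.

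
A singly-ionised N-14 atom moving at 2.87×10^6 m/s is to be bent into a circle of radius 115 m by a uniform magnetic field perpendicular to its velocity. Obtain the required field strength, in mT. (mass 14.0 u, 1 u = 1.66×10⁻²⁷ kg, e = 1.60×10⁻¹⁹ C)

B ≈ 3.62 mT

qvB = mv²/r gives B = mv/(qr).
B = (2.32×10^-26)(2.87×10^6) / [(1×1.60×10^-19)(115)] = 3.62×10^-3 T.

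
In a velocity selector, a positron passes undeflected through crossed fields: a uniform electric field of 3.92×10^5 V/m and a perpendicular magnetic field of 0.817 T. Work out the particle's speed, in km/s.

v ≈ 480 km/s

For zero net force, qE = qvB, so v = E/B.
v = (3.92×10^5) / (0.817) = 4.80×10^5 m/s.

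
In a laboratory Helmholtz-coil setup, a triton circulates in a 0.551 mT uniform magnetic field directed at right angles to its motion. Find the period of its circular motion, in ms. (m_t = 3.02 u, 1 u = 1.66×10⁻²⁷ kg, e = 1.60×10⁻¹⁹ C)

The cyclotron period is independent of speed: T = 2πm/(qB).
T = 2π(5.01×10^-27) / [(1×1.60×10^-19)(5.51×10^-4)] = 3.57×10^-4 s.

T ≈ 0.357 ms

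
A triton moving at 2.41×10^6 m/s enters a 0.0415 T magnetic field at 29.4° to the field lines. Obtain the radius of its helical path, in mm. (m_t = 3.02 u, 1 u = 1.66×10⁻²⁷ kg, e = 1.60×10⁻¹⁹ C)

r ≈ 893 mm

Only the perpendicular component v⊥ = v sin29.4° = 1.18×10^6 m/s is bent by the field.
r = m v⊥ /(qB) = (5.01×10^-27)(1.18×10^6) / [(1×1.60×10^-19)(0.0415)] = 0.893 m.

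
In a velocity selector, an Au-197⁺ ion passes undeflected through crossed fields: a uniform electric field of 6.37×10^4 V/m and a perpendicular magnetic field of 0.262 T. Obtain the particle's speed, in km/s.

v ≈ 243 km/s

For zero net force, qE = qvB, so v = E/B.
v = (6.37×10^4) / (0.262) = 2.43×10^5 m/s.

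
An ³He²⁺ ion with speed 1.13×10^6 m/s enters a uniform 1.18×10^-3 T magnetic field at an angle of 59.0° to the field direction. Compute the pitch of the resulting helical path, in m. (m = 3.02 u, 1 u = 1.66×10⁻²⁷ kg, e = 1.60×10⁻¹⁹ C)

pitch ≈ 48.5 m

The velocity component along B is v∥ = v cos59.0° = 5.82×10^5 m/s.
The cyclotron period T = 2πm/(qB) = 8.34×10^-5 s is set by m, q, B alone.
Pitch = v∥·T = (5.82×10^5)(8.34×10^-5) = 48.5 m.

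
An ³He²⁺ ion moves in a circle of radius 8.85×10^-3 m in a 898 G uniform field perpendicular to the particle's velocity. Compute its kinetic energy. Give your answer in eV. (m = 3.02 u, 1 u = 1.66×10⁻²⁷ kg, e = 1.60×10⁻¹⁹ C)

K ≈ 40.3 eV

v = qBr/m = (2×1.60×10^-19)(0.0898)(8.85×10^-3) / (5.01×10^-27) = 5.07×10^4 m/s.
K = ½mv² = 0.5·(5.01×10^-27)·(5.07×10^4)² = 6.45×10^-18 J = 40.3 eV.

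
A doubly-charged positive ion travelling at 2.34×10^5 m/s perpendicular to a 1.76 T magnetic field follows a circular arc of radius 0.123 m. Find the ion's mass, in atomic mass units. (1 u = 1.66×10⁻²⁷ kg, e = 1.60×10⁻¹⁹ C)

m ≈ 178 u

qvB = mv²/r ⇒ m = qBr/v.
m = (2×1.60×10^-19)(1.76)(0.123) / (2.34×10^5) = 2.96×10^-25 kg = 178 u.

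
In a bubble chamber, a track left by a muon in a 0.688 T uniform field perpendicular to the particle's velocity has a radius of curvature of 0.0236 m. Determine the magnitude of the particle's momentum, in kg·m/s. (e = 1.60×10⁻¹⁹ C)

p ≈ 2.60×10^-21 kg·m/s

Since qvB = mv²/r, the momentum p = mv = qBr.
p = (1×1.60×10^-19)(0.688)(0.0236) = 2.60×10^-21 kg·m/s.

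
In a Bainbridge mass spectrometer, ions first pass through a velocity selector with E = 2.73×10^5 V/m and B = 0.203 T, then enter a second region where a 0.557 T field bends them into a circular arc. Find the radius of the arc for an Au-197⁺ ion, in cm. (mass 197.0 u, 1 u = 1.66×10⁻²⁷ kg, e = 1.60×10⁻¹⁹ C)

The selector passes v = E/B = 2.73×10^5/0.203 = 1.34×10^6 m/s.
In the deflection region, r = mv/(qB₂) = (3.27×10^-25)(1.34×10^6) / [(1×1.60×10^-19)(0.557)] = 4.93 m.

r ≈ 493 cm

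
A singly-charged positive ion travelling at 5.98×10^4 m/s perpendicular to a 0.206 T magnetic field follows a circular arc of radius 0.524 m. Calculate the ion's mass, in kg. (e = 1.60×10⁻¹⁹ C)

m ≈ 2.89×10^-25 kg

qvB = mv²/r ⇒ m = qBr/v.
m = (1×1.60×10^-19)(0.206)(0.524) / (5.98×10^4) = 2.89×10^-25 kg.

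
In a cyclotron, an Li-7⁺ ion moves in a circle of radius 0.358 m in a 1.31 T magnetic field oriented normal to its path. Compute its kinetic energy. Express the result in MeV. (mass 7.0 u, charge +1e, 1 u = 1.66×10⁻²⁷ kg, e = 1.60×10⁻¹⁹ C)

K ≈ 1.51 MeV

v = qBr/m = (1×1.60×10^-19)(1.31)(0.358) / (1.16×10^-26) = 6.46×10^6 m/s.
K = ½mv² = 0.5·(1.16×10^-26)·(6.46×10^6)² = 2.42×10^-13 J = 1.51 MeV.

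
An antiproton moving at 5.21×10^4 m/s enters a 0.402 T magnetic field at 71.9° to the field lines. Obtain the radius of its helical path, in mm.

Only the perpendicular component v⊥ = v sin71.9° = 4.95×10^4 m/s is bent by the field.
r = m v⊥ /(qB) = (1.67×10^-27)(4.95×10^4) / [(1×1.60×10^-19)(0.402)] = 1.29×10^-3 m.

r ≈ 1.29 mm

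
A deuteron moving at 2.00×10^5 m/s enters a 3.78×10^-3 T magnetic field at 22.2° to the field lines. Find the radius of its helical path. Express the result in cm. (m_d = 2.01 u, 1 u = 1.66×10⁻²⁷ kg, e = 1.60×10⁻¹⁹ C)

r ≈ 41.7 cm

Only the perpendicular component v⊥ = v sin22.2° = 7.56×10^4 m/s is bent by the field.
r = m v⊥ /(qB) = (3.34×10^-27)(7.56×10^4) / [(1×1.60×10^-19)(3.78×10^-3)] = 0.417 m.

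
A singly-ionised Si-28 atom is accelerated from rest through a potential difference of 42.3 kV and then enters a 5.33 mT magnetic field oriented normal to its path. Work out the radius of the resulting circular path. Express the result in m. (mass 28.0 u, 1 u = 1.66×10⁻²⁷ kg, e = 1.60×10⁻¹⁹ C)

The kinetic energy gained is K = qV = (1×1.60×10^-19)(4.23×10^4) = 6.77×10^-15 J.
v = √(2K/m) = 5.40×10^5 m/s.
r = mv/(qB) = (4.65×10^-26)(5.40×10^5) / [(1×1.60×10^-19)(5.33×10^-3)] = 29.4 m.

r ≈ 29.4 m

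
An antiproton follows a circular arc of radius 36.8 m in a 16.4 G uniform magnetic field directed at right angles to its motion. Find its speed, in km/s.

From qvB = mv²/r, v = qBr/m.
v = (1×1.60×10^-19)(1.64×10^-3)(36.8) / (1.67×10^-27) = 5.78×10^6 m/s.

v ≈ 5780 km/s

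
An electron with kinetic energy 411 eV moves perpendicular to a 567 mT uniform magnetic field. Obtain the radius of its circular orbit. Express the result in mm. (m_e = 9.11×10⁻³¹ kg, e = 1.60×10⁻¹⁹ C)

r ≈ 0.121 mm

Convert the energy: K = 411 eV = 6.58×10^-17 J.
v = √(2K/m) = √(2·6.58×10^-17/9.11×10^-31) = 1.20×10^7 m/s.
r = mv/(qB) = (9.11×10^-31)(1.20×10^7) / [(1×1.60×10^-19)(0.567)] = 1.21×10^-4 m.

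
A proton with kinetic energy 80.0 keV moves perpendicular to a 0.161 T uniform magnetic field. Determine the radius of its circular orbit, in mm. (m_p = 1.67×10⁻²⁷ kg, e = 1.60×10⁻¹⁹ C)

Convert the energy: K = 80.0 keV = 1.28×10^-14 J.
v = √(2K/m) = √(2·1.28×10^-14/1.67×10^-27) = 3.92×10^6 m/s.
r = mv/(qB) = (1.67×10^-27)(3.92×10^6) / [(1×1.60×10^-19)(0.161)] = 0.254 m.

r ≈ 254 mm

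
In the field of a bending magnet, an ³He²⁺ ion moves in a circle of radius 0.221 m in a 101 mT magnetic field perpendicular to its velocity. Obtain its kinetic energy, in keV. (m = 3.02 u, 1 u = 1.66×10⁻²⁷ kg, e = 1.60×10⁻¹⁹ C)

K ≈ 31.8 keV

v = qBr/m = (2×1.60×10^-19)(0.101)(0.221) / (5.01×10^-27) = 1.42×10^6 m/s.
K = ½mv² = 0.5·(5.01×10^-27)·(1.42×10^6)² = 5.09×10^-15 J = 31.8 keV.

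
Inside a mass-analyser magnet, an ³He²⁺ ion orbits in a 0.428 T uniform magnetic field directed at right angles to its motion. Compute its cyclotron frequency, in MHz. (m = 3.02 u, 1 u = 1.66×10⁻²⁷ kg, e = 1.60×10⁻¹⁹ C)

f = qB/(2πm) = (2×1.60×10^-19)(0.428) / [2π(5.01×10^-27)] = 4.35×10^6 Hz.

f ≈ 4.35 MHz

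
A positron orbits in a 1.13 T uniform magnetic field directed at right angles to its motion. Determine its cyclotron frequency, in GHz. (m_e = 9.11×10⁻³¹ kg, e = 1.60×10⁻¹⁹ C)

f ≈ 31.6 GHz

f = qB/(2πm) = (1×1.60×10^-19)(1.13) / [2π(9.11×10^-31)] = 3.16×10^10 Hz.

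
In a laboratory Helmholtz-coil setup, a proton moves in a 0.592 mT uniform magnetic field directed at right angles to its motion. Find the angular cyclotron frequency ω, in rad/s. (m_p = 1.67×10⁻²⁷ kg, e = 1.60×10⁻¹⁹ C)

ω = qB/m = (1×1.60×10^-19)(5.92×10^-4) / (1.67×10^-27) = 5.67×10^4 rad/s.

ω ≈ 5.67×10^4 rad/s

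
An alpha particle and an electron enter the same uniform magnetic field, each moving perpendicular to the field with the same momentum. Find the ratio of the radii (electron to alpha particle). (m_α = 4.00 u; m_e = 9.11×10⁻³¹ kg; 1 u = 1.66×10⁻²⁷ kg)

ratio ≈ 2.00

r = p/(qB) ⇒ at equal p, r ∝ 1/q.
r_{electron}/r_{alpha particle} = 2.00.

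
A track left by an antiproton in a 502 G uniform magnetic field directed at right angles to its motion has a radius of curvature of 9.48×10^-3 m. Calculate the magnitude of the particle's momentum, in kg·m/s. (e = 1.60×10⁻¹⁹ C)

p ≈ 7.61×10^-23 kg·m/s

Since qvB = mv²/r, the momentum p = mv = qBr.
p = (1×1.60×10^-19)(0.0502)(9.48×10^-3) = 7.61×10^-23 kg·m/s.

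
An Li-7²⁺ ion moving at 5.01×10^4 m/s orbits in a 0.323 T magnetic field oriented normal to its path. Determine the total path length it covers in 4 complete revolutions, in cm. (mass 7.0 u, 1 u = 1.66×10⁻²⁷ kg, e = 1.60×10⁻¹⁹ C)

L ≈ 14.2 cm

r = mv/(qB) = 5.63×10^-3 m, so one revolution covers 2πr = 0.0354 m.
In 4 revolutions: L = 4·2πr = 0.142 m.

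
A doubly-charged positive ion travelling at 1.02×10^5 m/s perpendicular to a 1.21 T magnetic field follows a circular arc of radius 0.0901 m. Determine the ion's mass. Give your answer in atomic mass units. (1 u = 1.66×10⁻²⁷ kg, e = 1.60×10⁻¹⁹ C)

m ≈ 206 u

qvB = mv²/r ⇒ m = qBr/v.
m = (2×1.60×10^-19)(1.21)(0.0901) / (1.02×10^5) = 3.42×10^-25 kg = 206 u.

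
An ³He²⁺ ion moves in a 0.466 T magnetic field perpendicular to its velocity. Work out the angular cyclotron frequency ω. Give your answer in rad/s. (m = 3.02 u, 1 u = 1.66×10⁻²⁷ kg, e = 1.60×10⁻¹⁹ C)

ω = qB/m = (2×1.60×10^-19)(0.466) / (5.01×10^-27) = 2.97×10^7 rad/s.

ω ≈ 2.97×10^7 rad/s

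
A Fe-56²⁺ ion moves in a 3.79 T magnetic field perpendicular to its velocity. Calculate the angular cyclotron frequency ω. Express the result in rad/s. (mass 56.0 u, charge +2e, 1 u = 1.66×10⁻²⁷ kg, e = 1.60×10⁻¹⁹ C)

ω ≈ 1.30×10^7 rad/s

ω = qB/m = (2×1.60×10^-19)(3.79) / (9.30×10^-26) = 1.30×10^7 rad/s.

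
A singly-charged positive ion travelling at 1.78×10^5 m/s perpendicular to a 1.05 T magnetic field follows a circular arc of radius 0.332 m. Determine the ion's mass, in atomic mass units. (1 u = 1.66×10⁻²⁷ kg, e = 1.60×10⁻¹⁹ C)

m ≈ 189 u

qvB = mv²/r ⇒ m = qBr/v.
m = (1×1.60×10^-19)(1.05)(0.332) / (1.78×10^5) = 3.13×10^-25 kg = 189 u.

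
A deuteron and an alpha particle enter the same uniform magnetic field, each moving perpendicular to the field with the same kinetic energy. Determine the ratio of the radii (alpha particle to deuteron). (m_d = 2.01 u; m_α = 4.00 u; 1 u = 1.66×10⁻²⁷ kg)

ratio ≈ 0.705

r = √(2mK)/(qB) ⇒ at equal K, r ∝ √m/q.
r_{alpha particle}/r_{deuteron} = 0.705.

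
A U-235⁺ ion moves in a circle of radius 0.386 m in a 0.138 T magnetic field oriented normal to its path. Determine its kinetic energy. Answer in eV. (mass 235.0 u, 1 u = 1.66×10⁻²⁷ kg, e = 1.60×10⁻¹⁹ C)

v = qBr/m = (1×1.60×10^-19)(0.138)(0.386) / (3.90×10^-25) = 2.18×10^4 m/s.
K = ½mv² = 0.5·(3.90×10^-25)·(2.18×10^4)² = 9.31×10^-17 J = 582 eV.

K ≈ 582 eV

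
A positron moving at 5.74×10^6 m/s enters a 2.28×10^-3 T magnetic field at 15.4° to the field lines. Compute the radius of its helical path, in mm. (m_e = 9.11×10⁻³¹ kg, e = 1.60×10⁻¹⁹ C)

r ≈ 3.81 mm

Only the perpendicular component v⊥ = v sin15.4° = 1.52×10^6 m/s is bent by the field.
r = m v⊥ /(qB) = (9.11×10^-31)(1.52×10^6) / [(1×1.60×10^-19)(2.28×10^-3)] = 3.81×10^-3 m.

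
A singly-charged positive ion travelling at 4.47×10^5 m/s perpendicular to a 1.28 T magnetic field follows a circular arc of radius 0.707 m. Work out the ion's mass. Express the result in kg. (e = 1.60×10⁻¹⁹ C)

m ≈ 3.24×10^-25 kg

qvB = mv²/r ⇒ m = qBr/v.
m = (1×1.60×10^-19)(1.28)(0.707) / (4.47×10^5) = 3.24×10^-25 kg.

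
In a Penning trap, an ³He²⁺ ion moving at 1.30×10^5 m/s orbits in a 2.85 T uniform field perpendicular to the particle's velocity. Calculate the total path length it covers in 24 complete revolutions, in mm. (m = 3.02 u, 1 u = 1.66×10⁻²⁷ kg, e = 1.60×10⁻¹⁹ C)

r = mv/(qB) = 7.15×10^-4 m, so one revolution covers 2πr = 4.49×10^-3 m.
In 24 revolutions: L = 24·2πr = 0.108 m.

L ≈ 108 mm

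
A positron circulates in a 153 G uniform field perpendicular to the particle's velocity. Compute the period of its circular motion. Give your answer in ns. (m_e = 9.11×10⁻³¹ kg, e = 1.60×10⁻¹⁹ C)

T ≈ 2.34 ns

The cyclotron period is independent of speed: T = 2πm/(qB).
T = 2π(9.11×10^-31) / [(1×1.60×10^-19)(0.0153)] = 2.34×10^-9 s.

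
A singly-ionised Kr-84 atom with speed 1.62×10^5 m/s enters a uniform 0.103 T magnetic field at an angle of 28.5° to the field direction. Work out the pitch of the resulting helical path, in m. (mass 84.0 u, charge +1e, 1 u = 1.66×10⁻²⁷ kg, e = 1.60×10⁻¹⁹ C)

The velocity component along B is v∥ = v cos28.5° = 1.42×10^5 m/s.
The cyclotron period T = 2πm/(qB) = 5.32×10^-5 s is set by m, q, B alone.
Pitch = v∥·T = (1.42×10^5)(5.32×10^-5) = 7.57 m.

pitch ≈ 7.57 m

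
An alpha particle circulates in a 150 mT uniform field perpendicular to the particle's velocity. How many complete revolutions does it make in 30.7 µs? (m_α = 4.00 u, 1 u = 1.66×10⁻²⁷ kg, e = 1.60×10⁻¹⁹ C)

N = 35

T = 2πm/(qB) = 2π(6.64×10^-27) / [(2×1.60×10^-19)(0.150)] = 8.6917×10^-7 s.
N = t/T = 3.07×10^-5 / 8.6917×10^-7 ≈ 35.32, so 35 complete revolutions.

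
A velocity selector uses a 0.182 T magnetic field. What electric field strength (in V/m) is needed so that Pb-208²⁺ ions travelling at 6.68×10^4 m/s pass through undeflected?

E ≈ 1.22×10^4 V/m

qE = qvB ⇒ E = vB = (6.68×10^4)(0.182) = 1.22×10^4 V/m.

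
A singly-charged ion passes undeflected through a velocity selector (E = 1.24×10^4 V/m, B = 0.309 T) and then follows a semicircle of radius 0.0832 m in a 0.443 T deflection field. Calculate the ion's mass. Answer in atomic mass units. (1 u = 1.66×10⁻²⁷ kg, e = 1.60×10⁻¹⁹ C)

v = E/B₁ = 4.01×10^4 m/s.
From r = mv/(qB₂), m = qB₂r/v = (1×1.60×10^-19)(0.443)(0.0832) / (4.01×10^4) = 1.47×10^-25 kg.
In atomic mass units: m = 1.47×10^-25 / 1.66×10^-27 = 88.5 u.

m ≈ 88.5 u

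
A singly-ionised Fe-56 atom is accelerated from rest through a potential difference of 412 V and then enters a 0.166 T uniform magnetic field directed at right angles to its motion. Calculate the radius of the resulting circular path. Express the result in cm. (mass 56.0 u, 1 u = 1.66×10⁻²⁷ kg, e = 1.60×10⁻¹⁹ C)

The kinetic energy gained is K = qV = (1×1.60×10^-19)(412) = 6.59×10^-17 J.
v = √(2K/m) = 3.77×10^4 m/s.
r = mv/(qB) = (9.30×10^-26)(3.77×10^4) / [(1×1.60×10^-19)(0.166)] = 0.132 m.

r ≈ 13.2 cm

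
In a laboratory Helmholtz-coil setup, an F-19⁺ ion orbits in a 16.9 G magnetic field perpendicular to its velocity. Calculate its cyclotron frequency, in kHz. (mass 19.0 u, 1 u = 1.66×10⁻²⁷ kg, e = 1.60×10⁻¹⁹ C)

f = qB/(2πm) = (1×1.60×10^-19)(1.69×10^-3) / [2π(3.15×10^-26)] = 1360 Hz.

f ≈ 1.36 kHz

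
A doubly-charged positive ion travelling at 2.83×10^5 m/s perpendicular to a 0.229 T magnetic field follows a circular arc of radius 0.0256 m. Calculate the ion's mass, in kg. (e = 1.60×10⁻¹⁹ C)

qvB = mv²/r ⇒ m = qBr/v.
m = (2×1.60×10^-19)(0.229)(0.0256) / (2.83×10^5) = 6.63×10^-27 kg.

m ≈ 6.63×10^-27 kg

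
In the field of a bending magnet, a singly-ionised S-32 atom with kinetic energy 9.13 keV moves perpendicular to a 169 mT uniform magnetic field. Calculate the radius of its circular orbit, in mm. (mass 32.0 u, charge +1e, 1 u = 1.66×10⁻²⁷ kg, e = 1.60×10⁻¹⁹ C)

Convert the energy: K = 9.13 keV = 1.46×10^-15 J.
v = √(2K/m) = √(2·1.46×10^-15/5.31×10^-26) = 2.35×10^5 m/s.
r = mv/(qB) = (5.31×10^-26)(2.35×10^5) / [(1×1.60×10^-19)(0.169)] = 0.461 m.

r ≈ 461 mm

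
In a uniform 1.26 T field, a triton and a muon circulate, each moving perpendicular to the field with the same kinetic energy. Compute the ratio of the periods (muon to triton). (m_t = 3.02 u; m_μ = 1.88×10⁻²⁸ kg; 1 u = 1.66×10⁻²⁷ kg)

ratio ≈ 0.0375

T = 2πm/(qB) is independent of speed, so T₂/T₁ = (m₂/q₂)/(m₁/q₁).
T_{muon}/T_{triton} = (1.88×10^-28/1e) / (5.01×10^-27/1e) = 0.0375.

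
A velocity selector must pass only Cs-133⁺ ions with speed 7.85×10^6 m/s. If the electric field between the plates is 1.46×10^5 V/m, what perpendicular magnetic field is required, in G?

B ≈ 186 G

qE = qvB ⇒ B = E/v = (1.46×10^5) / (7.85×10^6) = 0.0186 T.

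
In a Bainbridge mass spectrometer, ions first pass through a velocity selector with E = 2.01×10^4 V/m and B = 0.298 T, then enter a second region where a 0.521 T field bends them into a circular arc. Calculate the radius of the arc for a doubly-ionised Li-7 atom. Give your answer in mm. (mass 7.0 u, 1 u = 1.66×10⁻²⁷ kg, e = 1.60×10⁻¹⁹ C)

r ≈ 4.70 mm

The selector passes v = E/B = 2.01×10^4/0.298 = 6.74×10^4 m/s.
In the deflection region, r = mv/(qB₂) = (1.16×10^-26)(6.74×10^4) / [(2×1.60×10^-19)(0.521)] = 4.70×10^-3 m.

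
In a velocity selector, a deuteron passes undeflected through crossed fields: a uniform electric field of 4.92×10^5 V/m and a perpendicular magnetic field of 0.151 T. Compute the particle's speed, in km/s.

v ≈ 3260 km/s

For zero net force, qE = qvB, so v = E/B.
v = (4.92×10^5) / (0.151) = 3.26×10^6 m/s.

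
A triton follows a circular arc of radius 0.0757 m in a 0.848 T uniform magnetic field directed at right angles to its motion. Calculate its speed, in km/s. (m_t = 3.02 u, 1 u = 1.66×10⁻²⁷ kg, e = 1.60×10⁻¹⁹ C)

v ≈ 2050 km/s

From qvB = mv²/r, v = qBr/m.
v = (1×1.60×10^-19)(0.848)(0.0757) / (5.01×10^-27) = 2.05×10^6 m/s.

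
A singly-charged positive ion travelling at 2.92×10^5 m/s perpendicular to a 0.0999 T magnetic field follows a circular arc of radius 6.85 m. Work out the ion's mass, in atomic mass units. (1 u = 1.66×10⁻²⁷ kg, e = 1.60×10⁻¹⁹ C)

qvB = mv²/r ⇒ m = qBr/v.
m = (1×1.60×10^-19)(0.0999)(6.85) / (2.92×10^5) = 3.75×10^-25 kg = 226 u.

m ≈ 226 u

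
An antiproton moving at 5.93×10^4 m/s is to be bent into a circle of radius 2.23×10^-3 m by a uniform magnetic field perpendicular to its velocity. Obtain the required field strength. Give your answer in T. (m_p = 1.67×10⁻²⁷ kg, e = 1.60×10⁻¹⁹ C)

qvB = mv²/r gives B = mv/(qr).
B = (1.67×10^-27)(5.93×10^4) / [(1×1.60×10^-19)(2.23×10^-3)] = 0.278 T.

B ≈ 0.278 T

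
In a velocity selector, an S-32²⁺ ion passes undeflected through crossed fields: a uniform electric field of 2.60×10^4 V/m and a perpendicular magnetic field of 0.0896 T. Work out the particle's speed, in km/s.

For zero net force, qE = qvB, so v = E/B.
v = (2.60×10^4) / (0.0896) = 2.90×10^5 m/s.

v ≈ 290 km/s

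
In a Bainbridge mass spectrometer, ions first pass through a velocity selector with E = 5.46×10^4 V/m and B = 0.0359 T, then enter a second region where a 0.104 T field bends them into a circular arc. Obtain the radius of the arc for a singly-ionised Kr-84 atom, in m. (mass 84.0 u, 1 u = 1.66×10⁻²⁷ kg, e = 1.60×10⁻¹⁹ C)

The selector passes v = E/B = 5.46×10^4/0.0359 = 1.52×10^6 m/s.
In the deflection region, r = mv/(qB₂) = (1.39×10^-25)(1.52×10^6) / [(1×1.60×10^-19)(0.104)] = 12.7 m.

r ≈ 12.7 m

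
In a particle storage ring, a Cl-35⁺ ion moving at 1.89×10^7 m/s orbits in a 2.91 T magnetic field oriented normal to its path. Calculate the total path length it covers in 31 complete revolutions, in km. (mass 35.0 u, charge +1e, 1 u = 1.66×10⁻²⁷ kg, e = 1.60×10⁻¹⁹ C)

r = mv/(qB) = 2.36 m, so one revolution covers 2πr = 14.8 m.
In 31 revolutions: L = 31·2πr = 459 m.

L ≈ 0.459 km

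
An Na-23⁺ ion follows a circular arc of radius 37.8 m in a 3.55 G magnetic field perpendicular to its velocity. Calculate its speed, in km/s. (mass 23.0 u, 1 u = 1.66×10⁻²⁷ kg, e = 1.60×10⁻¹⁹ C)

From qvB = mv²/r, v = qBr/m.
v = (1×1.60×10^-19)(3.55×10^-4)(37.8) / (3.82×10^-26) = 5.62×10^4 m/s.

v ≈ 56.2 km/s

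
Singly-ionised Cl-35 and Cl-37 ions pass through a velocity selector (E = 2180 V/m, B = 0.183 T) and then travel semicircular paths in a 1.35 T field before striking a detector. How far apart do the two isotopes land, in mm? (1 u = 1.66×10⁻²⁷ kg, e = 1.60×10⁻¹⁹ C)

Both emerge at v = E/B₁ = 1.19×10^4 m/s.
r = mv/(qB₂), so r₁ = 3.204×10^-3 m and r₂ = 3.387×10^-3 m, giving Δr = 1.83×10^-4 m.
After a semicircle each ion lands a diameter 2r from the entry slit, so the separation is 2Δr = 3.66×10^-4 m.

Δd ≈ 0.366 mm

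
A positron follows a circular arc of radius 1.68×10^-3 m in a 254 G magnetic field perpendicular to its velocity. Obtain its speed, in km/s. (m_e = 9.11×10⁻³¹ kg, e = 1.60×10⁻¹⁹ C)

From qvB = mv²/r, v = qBr/m.
v = (1×1.60×10^-19)(0.0254)(1.68×10^-3) / (9.11×10^-31) = 7.49×10^6 m/s.

v ≈ 7490 km/s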